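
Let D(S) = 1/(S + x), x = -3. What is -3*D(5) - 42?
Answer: -87/2 ≈ -43.500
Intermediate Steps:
D(S) = 1/(-3 + S) (D(S) = 1/(S - 3) = 1/(-3 + S))
-3*D(5) - 42 = -3/(-3 + 5) - 42 = -3/2 - 42 = -87/2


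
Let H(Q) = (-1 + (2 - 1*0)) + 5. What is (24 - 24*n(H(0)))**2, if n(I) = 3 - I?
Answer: 9216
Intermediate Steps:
H(Q) = 6 (H(Q) = (-1 + (2 + 0)) + 5 = (-1 + 2) + 5 = 1 + 5 = 6)
(24 - 24*n(H(0)))**2 = (24 - 24*(3 - 1*6))**2 = (24 - 24*(3 - 6))**2 = (24 - 24*(-3))**2 = (24 + 72)**2 = 96**2 = 9216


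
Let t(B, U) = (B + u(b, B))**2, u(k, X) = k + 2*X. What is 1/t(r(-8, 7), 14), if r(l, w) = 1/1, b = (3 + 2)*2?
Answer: 1/169 ≈ 0.0059172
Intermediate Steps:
b = 10 (b = 5*2 = 10)
r(l, w) = 1
t(B, U) = (10 + 3*B)**2 (t(B, U) = (B + (10 + 2*B))**2 = (10 + 3*B)**2)
1/t(r(-8, 7), 14) = 1/((10 + 3*1)**2) = 1/((10 + 3)**2) = 1/(13**2) = 1/169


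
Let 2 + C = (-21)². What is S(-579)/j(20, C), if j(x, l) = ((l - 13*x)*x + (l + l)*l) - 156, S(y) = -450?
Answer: -75/64811 ≈ -0.0011572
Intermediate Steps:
C = 439 (C = -2 + (-21)² = -2 + 441 = 439)
j(x, l) = -156 + 2*l² + x*(l - 13*x) (j(x, l) = (x*(l - 13*x) + (2*l)*l) - 156 = (x*(l - 13*x) + 2*l²) - 156 = (2*l² + x*(l - 13*x)) - 156 = -156 + 2*l² + x*(l - 13*x))
S(-579)/j(20, C) = -450/(-156 - 13*20² + 2*439² + 439*20) = -450/(-156 - 13*400 + 2*192721 + 8780) = -450/(-156 - 5200 + 385442 + 8780) = -450/388866 = -450*1/388866 = -75/64811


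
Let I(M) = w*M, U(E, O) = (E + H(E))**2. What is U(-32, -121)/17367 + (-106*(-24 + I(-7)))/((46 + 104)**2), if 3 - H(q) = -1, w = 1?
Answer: 1778761/9303750 ≈ 0.19119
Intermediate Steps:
H(q) = 4 (H(q) = 3 - 1*(-1) = 3 + 1 = 4)
U(E, O) = (4 + E)**2 (U(E, O) = (E + 4)**2 = (4 + E)**2)
I(M) = M (I(M) = 1*M = M)
U(-32, -121)/17367 + (-106*(-24 + I(-7)))/((46 + 104)**2) = (4 - 32)**2/17367 + (-106*(-24 - 7))/((46 + 104)**2) = (-28)**2*(1/17367) + (-106*(-31))/(150**2) = 784*(1/17367) + 3286/22500 = 112/2481 + 3286*(1/22500) = 112/2481 + 1643/11250 = 1778761/9303750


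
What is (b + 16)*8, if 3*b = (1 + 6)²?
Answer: 776/3 ≈ 258.67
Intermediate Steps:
b = 49/3 (b = (1 + 6)²/3 = (⅓)*7² = (⅓)*49 = 49/3 ≈ 16.333)
(b + 16)*8 = (49/3 + 16)*8 = (97/3)*8 = 776/3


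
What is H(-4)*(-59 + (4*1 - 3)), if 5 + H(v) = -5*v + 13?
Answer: -1624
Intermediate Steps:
H(v) = 8 - 5*v (H(v) = -5 + (-5*v + 13) = -5 + (13 - 5*v) = 8 - 5*v)
H(-4)*(-59 + (4*1 - 3)) = (8 - 5*(-4))*(-59 + (4*1 - 3)) = (8 + 20)*(-59 + (4 - 3)) = 28*(-59 + 1) = 28*(-58) = -1624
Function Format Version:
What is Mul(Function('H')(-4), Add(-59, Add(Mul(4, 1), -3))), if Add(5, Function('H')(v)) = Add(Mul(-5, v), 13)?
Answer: -1624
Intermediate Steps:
Function('H')(v) = Add(8, Mul(-5, v)) (Function('H')(v) = Add(-5, Add(Mul(-5, v), 13)) = Add(-5, Add(13, Mul(-5, v))) = Add(8, Mul(-5, v)))
Mul(Function('H')(-4), Add(-59, Add(Mul(4, 1), -3))) = Mul(Add(8, Mul(-5, -4)), Add(-59, Add(Mul(4, 1), -3))) = Mul(Add(8, 20), Add(-59, Add(4, -3))) = Mul(28, Add(-59, 1)) = Mul(28, -58) = -1624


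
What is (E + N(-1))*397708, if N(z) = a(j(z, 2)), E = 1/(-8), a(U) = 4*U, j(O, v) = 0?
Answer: -99427/2 ≈ -49714.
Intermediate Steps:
E = -1/8 ≈ -0.12500
N(z) = 0 (N(z) = 4*0 = 0)
(E + N(-1))*397708 = (-1/8 + 0)*397708 = -1/8*397708 = -99427/2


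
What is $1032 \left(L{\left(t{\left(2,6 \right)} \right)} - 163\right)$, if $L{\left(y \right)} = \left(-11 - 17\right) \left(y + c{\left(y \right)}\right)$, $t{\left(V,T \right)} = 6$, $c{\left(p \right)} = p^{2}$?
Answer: $-1381848$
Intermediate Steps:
$L{\left(y \right)} = - 28 y - 28 y^{2}$ ($L{\left(y \right)} = \left(-11 - 17\right) \left(y + y^{2}\right) = - 28 \left(y + y^{2}\right) = - 28 y - 28 y^{2}$)
$1032 \left(L{\left(t{\left(2,6 \right)} \right)} - 163\right) = 1032 \left(28 \cdot 6 \left(-1 - 6\right) - 163\right) = 1032 \left(28 \cdot 6 \left(-7\right) - 163\right) = 1032 \left(-1176 - 163\right) = 1032 \left(-1339\right) = -1381848$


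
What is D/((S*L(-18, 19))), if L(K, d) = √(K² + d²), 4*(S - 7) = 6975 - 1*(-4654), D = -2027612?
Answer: -8110448*√685/7985045 ≈ -26.584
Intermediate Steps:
S = 11657/4 (S = 7 + (6975 - 1*(-4654))/4 = 7 + (6975 + 4654)/4 = 7 + (¼)*11629 = 7 + 11629/4 = 11657/4 ≈ 2914.3)
D/((S*L(-18, 19))) = -2027612*4/(11657*√((-18)² + 19²)) = -2027612*4/(11657*√(324 + 361)) = -2027612*4*√685/7985045 = -8110448*√685/7985045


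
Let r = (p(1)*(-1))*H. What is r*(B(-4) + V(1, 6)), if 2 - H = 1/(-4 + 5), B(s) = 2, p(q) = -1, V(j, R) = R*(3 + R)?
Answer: 56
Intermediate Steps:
H = 1 (H = 2 - 1/(-4 + 5) = 2 - 1/1 = 2 - 1*1 = 2 - 1 = 1)
r = 1 (r = -1*(-1)*1 = 1*1 = 1)
r*(B(-4) + V(1, 6)) = 1*(2 + 6*(3 + 6)) = 1*(2 + 6*9) = 1*(2 + 54) = 1*56 = 56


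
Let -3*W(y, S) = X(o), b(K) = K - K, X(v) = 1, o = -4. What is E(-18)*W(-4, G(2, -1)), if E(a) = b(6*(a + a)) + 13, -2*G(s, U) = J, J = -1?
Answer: -13/3 ≈ -4.3333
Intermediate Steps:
G(s, U) = ½ (G(s, U) = -½*(-1) = ½)
b(K) = 0
W(y, S) = -⅓ (W(y, S) = -⅓*1 = -⅓)
E(a) = 13 (E(a) = 0 + 13 = 13)
E(-18)*W(-4, G(2, -1)) = 13*(-⅓) = -13/3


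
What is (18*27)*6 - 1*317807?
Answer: -314891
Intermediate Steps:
(18*27)*6 - 1*317807 = 486*6 - 317807 = 2916 - 317807 = -314891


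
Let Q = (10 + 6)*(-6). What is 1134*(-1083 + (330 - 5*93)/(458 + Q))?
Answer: -222366627/181 ≈ -1.2285e+6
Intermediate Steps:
Q = -96 (Q = 16*(-6) = -96)
1134*(-1083 + (330 - 5*93)/(458 + Q)) = 1134*(-1083 + (330 - 5*93)/(458 - 96)) = 1134*(-1083 + (330 - 465)/362) = 1134*(-1083 - 135*1/362) = 1134*(-1083 - 135/362) = 1134*(-392181/362) = -222366627/181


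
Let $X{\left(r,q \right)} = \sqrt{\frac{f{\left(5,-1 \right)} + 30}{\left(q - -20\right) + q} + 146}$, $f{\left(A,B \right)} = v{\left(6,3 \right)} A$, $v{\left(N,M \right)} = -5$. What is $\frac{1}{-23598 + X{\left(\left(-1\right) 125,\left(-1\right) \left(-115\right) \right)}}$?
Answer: $- \frac{1179900}{27843272899} - \frac{35 \sqrt{298}}{27843272899} \approx -4.2398 \cdot 10^{-5}$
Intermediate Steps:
$f{\left(A,B \right)} = - 5 A$
$X{\left(r,q \right)} = \sqrt{146 + \frac{5}{20 + 2 q}}$ ($X{\left(r,q \right)} = \sqrt{\frac{\left(-5\right) 5 + 30}{\left(q - -20\right) + q} + 146} = \sqrt{\frac{-25 + 30}{\left(q + 20\right) + q} + 146} = \sqrt{\frac{5}{\left(20 + q\right) + q} + 146} = \sqrt{\frac{5}{20 + 2 q} + 146} = \sqrt{146 + \frac{5}{20 + 2 q}}$)
$\frac{1}{-23598 + X{\left(\left(-1\right) 125,\left(-1\right) \left(-115\right) \right)}} = \frac{1}{-23598 + \frac{\sqrt{2} \sqrt{\frac{2925 + 292 \left(\left(-1\right) \left(-115\right)\right)}{10 - -115}}}{2}} = \frac{1}{-23598 + \frac{\sqrt{2} \sqrt{\frac{2925 + 292 \cdot 115}{10 + 115}}}{2}} = \frac{1}{-23598 + \frac{\sqrt{2} \sqrt{\frac{2925 + 33580}{125}}}{2}} = \frac{1}{-23598 + \frac{\sqrt{2} \sqrt{\frac{1}{125} \cdot 36505}}{2}} = \frac{1}{-23598 + \frac{\sqrt{2} \sqrt{\frac{7301}{25}}}{2}} = \frac{1}{-23598 + \frac{\sqrt{2} \frac{7 \sqrt{149}}{5}}{2}} = \frac{1}{-23598 + \frac{7 \sqrt{298}}{10}}$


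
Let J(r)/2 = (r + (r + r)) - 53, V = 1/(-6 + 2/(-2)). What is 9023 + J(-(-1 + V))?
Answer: 62467/7 ≈ 8923.9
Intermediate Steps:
V = -⅐ (V = 1/(-6 + 2*(-½)) = 1/(-6 - 1) = 1/(-7) = -⅐ ≈ -0.14286)
J(r) = -106 + 6*r (J(r) = 2*((r + (r + r)) - 53) = 2*((r + 2*r) - 53) = 2*(3*r - 53) = 2*(-53 + 3*r) = -106 + 6*r)
9023 + J(-(-1 + V)) = 9023 + (-106 + 6*(-(-1 - ⅐))) = 9023 + (-106 + 6*(-1*(-8/7))) = 9023 + (-106 + 6*(8/7)) = 9023 + (-106 + 48/7) = 9023 - 694/7 = 62467/7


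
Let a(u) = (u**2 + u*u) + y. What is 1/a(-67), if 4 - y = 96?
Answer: 1/8886 ≈ 0.00011254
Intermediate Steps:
y = -92 (y = 4 - 1*96 = 4 - 96 = -92)
a(u) = -92 + 2*u**2 (a(u) = (u**2 + u*u) - 92 = (u**2 + u**2) - 92 = 2*u**2 - 92 = -92 + 2*u**2)
1/a(-67) = 1/(-92 + 2*(-67)**2) = 1/(-92 + 2*4489) = 1/(-92 + 8978) = 1/8886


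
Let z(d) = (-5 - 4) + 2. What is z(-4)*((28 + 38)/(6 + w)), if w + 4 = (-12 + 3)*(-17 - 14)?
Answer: -462/281 ≈ -1.6441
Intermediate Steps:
w = 275 (w = -4 + (-12 + 3)*(-17 - 14) = -4 - 9*(-31) = -4 + 279 = 275)
z(d) = -7 (z(d) = -9 + 2 = -7)
z(-4)*((28 + 38)/(6 + w)) = -7*(28 + 38)/(6 + 275) = -462/281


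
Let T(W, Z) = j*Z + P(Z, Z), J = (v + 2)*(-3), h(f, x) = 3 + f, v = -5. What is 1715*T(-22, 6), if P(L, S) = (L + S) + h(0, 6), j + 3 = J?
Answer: 87465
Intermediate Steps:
J = 9 (J = (-5 + 2)*(-3) = -3*(-3) = 9)
j = 6 (j = -3 + 9 = 6)
P(L, S) = 3 + L + S (P(L, S) = (L + S) + (3 + 0) = (L + S) + 3 = 3 + L + S)
T(W, Z) = 3 + 8*Z (T(W, Z) = 6*Z + (3 + Z + Z) = 6*Z + (3 + 2*Z) = 3 + 8*Z)
1715*T(-22, 6) = 1715*(3 + 8*6) = 1715*(3 + 48) = 1715*51 = 87465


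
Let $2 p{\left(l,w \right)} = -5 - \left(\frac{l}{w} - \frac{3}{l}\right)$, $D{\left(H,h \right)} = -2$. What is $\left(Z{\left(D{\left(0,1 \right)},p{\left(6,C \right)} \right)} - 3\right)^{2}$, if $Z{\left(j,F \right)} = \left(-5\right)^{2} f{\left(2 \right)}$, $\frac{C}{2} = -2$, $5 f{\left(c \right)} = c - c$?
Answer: $9$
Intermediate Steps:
$f{\left(c \right)} = 0$ ($f{\left(c \right)} = \frac{c - c}{5} = \frac{1}{5} \cdot 0 = 0$)
$C = -4$ ($C = 2 \left(-2\right) = -4$)
$p{\left(l,w \right)} = - \frac{5}{2} + \frac{3}{2 l} - \frac{l}{2 w}$ ($p{\left(l,w \right)} = \frac{-5 - \left(\frac{l}{w} - \frac{3}{l}\right)}{2} = \frac{-5 - \left(- \frac{3}{l} + \frac{l}{w}\right)}{2} = \frac{-5 + \frac{3}{l} - \frac{l}{w}}{2} = - \frac{5}{2} + \frac{3}{2 l} - \frac{l}{2 w}$)
$Z{\left(j,F \right)} = 0$ ($Z{\left(j,F \right)} = \left(-5\right)^{2} \cdot 0 = 25 \cdot 0 = 0$)
$\left(Z{\left(D{\left(0,1 \right)},p{\left(6,C \right)} \right)} - 3\right)^{2} = \left(0 - 3\right)^{2} = \left(-3\right)^{2} = 9$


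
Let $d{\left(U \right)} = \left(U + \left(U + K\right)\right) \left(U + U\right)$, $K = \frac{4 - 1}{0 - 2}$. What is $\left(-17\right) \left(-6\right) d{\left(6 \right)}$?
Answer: $12852$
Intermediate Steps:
$K = - \frac{3}{2}$ ($K = \frac{3}{-2} = 3 \left(- \frac{1}{2}\right) = - \frac{3}{2} \approx -1.5$)
$d{\left(U \right)} = 2 U \left(- \frac{3}{2} + 2 U\right)$ ($d{\left(U \right)} = \left(U + \left(U - \frac{3}{2}\right)\right) \left(U + U\right) = \left(U + \left(- \frac{3}{2} + U\right)\right) 2 U = \left(- \frac{3}{2} + 2 U\right) 2 U = 2 U \left(- \frac{3}{2} + 2 U\right)$)
$\left(-17\right) \left(-6\right) d{\left(6 \right)} = \left(-17\right) \left(-6\right) 6 \left(-3 + 4 \cdot 6\right) = 102 \cdot 6 \left(-3 + 24\right) = 102 \cdot 6 \cdot 21 = 102 \cdot 126 = 12852$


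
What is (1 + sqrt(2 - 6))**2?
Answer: -3 + 4*I ≈ -3.0 + 4.0*I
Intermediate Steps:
(1 + sqrt(2 - 6))**2 = (1 + sqrt(-4))**2 = (1 + 2*I)**2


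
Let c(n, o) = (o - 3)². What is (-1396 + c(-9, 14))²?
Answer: 1625625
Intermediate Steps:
c(n, o) = (-3 + o)²
(-1396 + c(-9, 14))² = (-1396 + (-3 + 14)²)² = (-1396 + 11²)² = (-1396 + 121)² = (-1275)² = 1625625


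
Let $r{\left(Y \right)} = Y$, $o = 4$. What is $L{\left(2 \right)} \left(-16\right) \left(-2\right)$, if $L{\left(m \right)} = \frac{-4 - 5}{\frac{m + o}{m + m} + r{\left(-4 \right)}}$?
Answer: $\frac{576}{5} \approx 115.2$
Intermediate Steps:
$L{\left(m \right)} = - \frac{9}{-4 + \frac{4 + m}{2 m}}$ ($L{\left(m \right)} = \frac{-4 - 5}{\frac{m + 4}{m + m} - 4} = - \frac{9}{\frac{4 + m}{2 m} - 4} = - \frac{9}{-4 + \frac{4 + m}{2 m}}$)
$L{\left(2 \right)} \left(-16\right) \left(-2\right) = 18 \cdot 2 \frac{1}{-4 + 7 \cdot 2} \left(-16\right) \left(-2\right) = 18 \cdot 2 \frac{1}{-4 + 14} \left(-16\right) \left(-2\right) = 18 \cdot 2 \cdot \frac{1}{10} \left(-16\right) \left(-2\right) = \frac{18}{5} \left(-16\right) \left(-2\right) = \left(- \frac{288}{5}\right) \left(-2\right) = \frac{576}{5}$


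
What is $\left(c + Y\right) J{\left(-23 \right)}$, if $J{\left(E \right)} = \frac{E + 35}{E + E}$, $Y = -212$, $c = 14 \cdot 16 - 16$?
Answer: $\frac{24}{23} \approx 1.0435$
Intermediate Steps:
$c = 208$ ($c = 224 - 16 = 208$)
$J{\left(E \right)} = \frac{35 + E}{2 E}$
$\left(c + Y\right) J{\left(-23 \right)} = \left(208 - 212\right) \frac{35 - 23}{2 \left(-23\right)} = - 4 \cdot \frac{1}{2} \left(- \frac{1}{23}\right) 12 = \left(-4\right) \left(- \frac{6}{23}\right) = \frac{24}{23}$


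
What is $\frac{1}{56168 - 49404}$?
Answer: $\frac{1}{6764} \approx 0.00014784$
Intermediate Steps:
$\frac{1}{56168 - 49404} = \frac{1}{6764}$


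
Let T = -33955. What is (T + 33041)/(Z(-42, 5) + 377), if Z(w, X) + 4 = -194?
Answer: -914/179 ≈ -5.1061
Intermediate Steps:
Z(w, X) = -198 (Z(w, X) = -4 - 194 = -198)
(T + 33041)/(Z(-42, 5) + 377) = (-33955 + 33041)/(-198 + 377) = -914/179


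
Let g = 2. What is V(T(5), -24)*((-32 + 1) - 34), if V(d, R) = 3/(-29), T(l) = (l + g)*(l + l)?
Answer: 195/29 ≈ 6.7241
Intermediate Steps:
T(l) = 2*l*(2 + l) (T(l) = (l + 2)*(l + l) = (2 + l)*(2*l) = 2*l*(2 + l))
V(d, R) = -3/29 (V(d, R) = 3*(-1/29) = -3/29)
V(T(5), -24)*((-32 + 1) - 34) = -3*((-32 + 1) - 34)/29 = -3*(-31 - 34)/29 = -3/29*(-65) = 195/29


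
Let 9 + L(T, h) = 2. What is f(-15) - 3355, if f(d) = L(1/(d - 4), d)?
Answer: -3362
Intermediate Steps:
L(T, h) = -7 (L(T, h) = -9 + 2 = -7)
f(d) = -7
f(-15) - 3355 = -7 - 3355 = -3362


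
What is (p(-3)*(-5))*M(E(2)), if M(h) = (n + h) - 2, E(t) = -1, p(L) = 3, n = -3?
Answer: 90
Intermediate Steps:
M(h) = -5 + h (M(h) = (-3 + h) - 2 = -5 + h)
(p(-3)*(-5))*M(E(2)) = (3*(-5))*(-5 - 1) = -15*(-6) = 90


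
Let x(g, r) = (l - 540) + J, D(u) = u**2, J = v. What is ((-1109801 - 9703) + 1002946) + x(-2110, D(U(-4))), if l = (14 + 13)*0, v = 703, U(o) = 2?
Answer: -116395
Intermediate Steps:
J = 703
l = 0 (l = 27*0 = 0)
x(g, r) = 163 (x(g, r) = (0 - 540) + 703 = -540 + 703 = 163)
((-1109801 - 9703) + 1002946) + x(-2110, D(U(-4))) = ((-1109801 - 9703) + 1002946) + 163 = (-1119504 + 1002946) + 163 = -116558 + 163 = -116395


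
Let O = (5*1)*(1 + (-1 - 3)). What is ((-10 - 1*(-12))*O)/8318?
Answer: -15/4159 ≈ -0.0036066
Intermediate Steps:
O = -15 (O = 5*(1 - 4) = 5*(-3) = -15)
((-10 - 1*(-12))*O)/8318 = ((-10 - 1*(-12))*(-15))/8318 = ((-10 + 12)*(-15))*(1/8318) = (2*(-15))*(1/8318) = -30*1/8318 = -15/4159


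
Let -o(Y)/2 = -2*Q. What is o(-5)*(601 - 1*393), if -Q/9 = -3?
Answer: 22464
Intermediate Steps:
Q = 27 (Q = -9*(-3) = 27)
o(Y) = 108 (o(Y) = -(-4)*27 = -2*(-54) = 108)
o(-5)*(601 - 1*393) = 108*(601 - 1*393) = 108*(601 - 393) = 108*208 = 22464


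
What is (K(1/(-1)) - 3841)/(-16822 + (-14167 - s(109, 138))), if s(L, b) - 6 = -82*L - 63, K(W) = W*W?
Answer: 1920/10997 ≈ 0.17459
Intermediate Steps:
K(W) = W**2
s(L, b) = -57 - 82*L (s(L, b) = 6 + (-82*L - 63) = 6 + (-63 - 82*L) = -57 - 82*L)
(K(1/(-1)) - 3841)/(-16822 + (-14167 - s(109, 138))) = ((1/(-1))**2 - 3841)/(-16822 + (-14167 - (-57 - 82*109))) = ((-1)**2 - 3841)/(-16822 + (-14167 - (-57 - 8938))) = (1 - 3841)/(-16822 + (-14167 - 1*(-8995))) = -3840/(-16822 + (-14167 + 8995)) = -3840/(-16822 - 5172) = -3840/(-21994) = -3840*(-1/21994) = 1920/10997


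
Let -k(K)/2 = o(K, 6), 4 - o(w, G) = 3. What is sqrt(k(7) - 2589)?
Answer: I*sqrt(2591) ≈ 50.902*I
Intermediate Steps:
o(w, G) = 1 (o(w, G) = 4 - 1*3 = 4 - 3 = 1)
k(K) = -2 (k(K) = -2*1 = -2)
sqrt(k(7) - 2589) = sqrt(-2 - 2589) = sqrt(-2591) = I*sqrt(2591)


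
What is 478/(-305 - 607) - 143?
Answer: -65447/456 ≈ -143.52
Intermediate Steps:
478/(-305 - 607) - 143 = 478/(-912) - 143 = 478*(-1/912) - 143 = -239/456 - 143 = -65447/456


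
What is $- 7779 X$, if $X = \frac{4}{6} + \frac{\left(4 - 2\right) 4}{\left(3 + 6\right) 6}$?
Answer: $- \frac{57046}{9} \approx -6338.4$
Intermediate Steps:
$X = \frac{22}{27}$ ($X = 4 \cdot \frac{1}{6} + \frac{2 \cdot 4}{9 \cdot 6} = \frac{2}{3} + \frac{8}{54} = \frac{2}{3} + 8 \cdot \frac{1}{54} = \frac{2}{3} + \frac{4}{27} = \frac{22}{27} \approx 0.81481$)
$- 7779 X = \left(-7779\right) \frac{22}{27} = - \frac{57046}{9}$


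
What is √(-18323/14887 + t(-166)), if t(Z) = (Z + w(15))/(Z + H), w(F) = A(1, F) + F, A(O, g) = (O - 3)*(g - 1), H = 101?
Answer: √1426108650590/967655 ≈ 1.2341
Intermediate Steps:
A(O, g) = (-1 + g)*(-3 + O) (A(O, g) = (-3 + O)*(-1 + g) = (-1 + g)*(-3 + O))
w(F) = 2 - F (w(F) = (3 - 1*1 - 3*F + 1*F) + F = (3 - 1 - 3*F + F) + F = (2 - 2*F) + F = 2 - F)
t(Z) = (-13 + Z)/(101 + Z) (t(Z) = (Z + (2 - 1*15))/(Z + 101) = (Z + (2 - 15))/(101 + Z) = (Z - 13)/(101 + Z) = (-13 + Z)/(101 + Z))
√(-18323/14887 + t(-166)) = √(-18323/14887 + (-13 - 166)/(101 - 166)) = √(-18323*1/14887 - 179/(-65)) = √(-18323/14887 - 1/65*(-179)) = √(-18323/14887 + 179/65) = √(1473778/967655) = √1426108650590/967655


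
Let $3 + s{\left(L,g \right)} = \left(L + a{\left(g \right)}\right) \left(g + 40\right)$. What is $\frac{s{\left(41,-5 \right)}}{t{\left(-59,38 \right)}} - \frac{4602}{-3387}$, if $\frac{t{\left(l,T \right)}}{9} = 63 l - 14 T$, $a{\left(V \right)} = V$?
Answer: $\frac{19080847}{14391363} \approx 1.3259$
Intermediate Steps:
$t{\left(l,T \right)} = - 126 T + 567 l$ ($t{\left(l,T \right)} = 9 \left(63 l - 14 T\right) = 9 \left(- 14 T + 63 l\right) = - 126 T + 567 l$)
$s{\left(L,g \right)} = -3 + \left(40 + g\right) \left(L + g\right)$ ($s{\left(L,g \right)} = -3 + \left(L + g\right) \left(g + 40\right) = -3 + \left(L + g\right) \left(40 + g\right) = -3 + \left(40 + g\right) \left(L + g\right)$)
$\frac{s{\left(41,-5 \right)}}{t{\left(-59,38 \right)}} - \frac{4602}{-3387} = \frac{-3 + \left(-5\right)^{2} + 40 \cdot 41 + 40 \left(-5\right) + 41 \left(-5\right)}{\left(-126\right) 38 + 567 \left(-59\right)} - \frac{4602}{-3387} = \frac{-3 + 25 + 1640 - 200 - 205}{-4788 - 33453} - - \frac{1534}{1129} = \frac{1257}{-38241} + \frac{1534}{1129} = 1257 \left(- \frac{1}{38241}\right) + \frac{1534}{1129} = - \frac{419}{12747} + \frac{1534}{1129} = \frac{19080847}{14391363}$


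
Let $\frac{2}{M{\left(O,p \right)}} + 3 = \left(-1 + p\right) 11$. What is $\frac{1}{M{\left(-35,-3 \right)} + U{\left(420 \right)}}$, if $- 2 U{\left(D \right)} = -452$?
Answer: $\frac{47}{10620} \approx 0.0044256$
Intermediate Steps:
$M{\left(O,p \right)} = \frac{2}{-14 + 11 p}$ ($M{\left(O,p \right)} = \frac{2}{-3 + \left(-1 + p\right) 11} = \frac{2}{-3 + \left(-11 + 11 p\right)} = \frac{2}{-14 + 11 p}$)
$U{\left(D \right)} = 226$ ($U{\left(D \right)} = \left(- \frac{1}{2}\right) \left(-452\right) = 226$)
$\frac{1}{M{\left(-35,-3 \right)} + U{\left(420 \right)}} = \frac{1}{\frac{2}{-14 + 11 \left(-3\right)} + 226} = \frac{1}{\frac{2}{-14 - 33} + 226} = \frac{1}{\frac{2}{-47} + 226} = \frac{1}{2 \left(- \frac{1}{47}\right) + 226} = \frac{1}{- \frac{2}{47} + 226} = \frac{1}{\frac{10620}{47}} = \frac{47}{10620}$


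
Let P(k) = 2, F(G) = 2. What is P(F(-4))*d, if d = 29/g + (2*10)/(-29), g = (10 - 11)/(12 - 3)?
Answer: -15178/29 ≈ -523.38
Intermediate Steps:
g = -⅑ (g = -1/9 = -1*⅑ = -⅑ ≈ -0.11111)
d = -7589/29 (d = 29/(-⅑) + (2*10)/(-29) = 29*(-9) + 20*(-1/29) = -261 - 20/29 = -7589/29 ≈ -261.69)
P(F(-4))*d = 2*(-7589/29) = -15178/29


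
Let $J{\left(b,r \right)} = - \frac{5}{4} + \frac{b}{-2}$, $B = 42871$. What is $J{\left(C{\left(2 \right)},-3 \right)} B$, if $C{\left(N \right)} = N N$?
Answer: $- \frac{557323}{4} \approx -1.3933 \cdot 10^{5}$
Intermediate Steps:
$C{\left(N \right)} = N^{2}$
$J{\left(b,r \right)} = - \frac{5}{4} - \frac{b}{2}$ ($J{\left(b,r \right)} = \left(-5\right) \frac{1}{4} + b \left(- \frac{1}{2}\right) = - \frac{5}{4} - \frac{b}{2}$)
$J{\left(C{\left(2 \right)},-3 \right)} B = \left(- \frac{5}{4} - \frac{2^{2}}{2}\right) 42871 = \left(- \frac{5}{4} - 2\right) 42871 = \left(- \frac{13}{4}\right) 42871 = - \frac{557323}{4}$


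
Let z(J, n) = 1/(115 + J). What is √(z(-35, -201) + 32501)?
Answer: √13000405/20 ≈ 180.28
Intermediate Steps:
√(z(-35, -201) + 32501) = √(1/(115 - 35) + 32501) = √(1/80 + 32501) = √(2600081/80) = √13000405/20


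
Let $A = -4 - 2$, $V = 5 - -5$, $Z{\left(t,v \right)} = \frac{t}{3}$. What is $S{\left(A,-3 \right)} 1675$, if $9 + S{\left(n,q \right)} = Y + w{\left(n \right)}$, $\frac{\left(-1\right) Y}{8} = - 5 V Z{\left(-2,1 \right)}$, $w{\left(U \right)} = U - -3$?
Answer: $- \frac{1400300}{3} \approx -4.6677 \cdot 10^{5}$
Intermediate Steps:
$Z{\left(t,v \right)} = \frac{t}{3}$ ($Z{\left(t,v \right)} = t \frac{1}{3} = \frac{t}{3}$)
$V = 10$ ($V = 5 + 5 = 10$)
$w{\left(U \right)} = 3 + U$ ($w{\left(U \right)} = U + 3 = 3 + U$)
$Y = - \frac{800}{3}$ ($Y = - 8 \left(-5\right) 10 \cdot \frac{1}{3} \left(-2\right) = - 8 \left(\left(-50\right) \left(- \frac{2}{3}\right)\right) = \left(-8\right) \frac{100}{3} = - \frac{800}{3} \approx -266.67$)
$A = -6$
$S{\left(n,q \right)} = - \frac{818}{3} + n$ ($S{\left(n,q \right)} = -9 + \left(- \frac{800}{3} + \left(3 + n\right)\right) = -9 + \left(- \frac{791}{3} + n\right) = - \frac{818}{3} + n$)
$S{\left(A,-3 \right)} 1675 = \left(- \frac{818}{3} - 6\right) 1675 = \left(- \frac{836}{3}\right) 1675 = - \frac{1400300}{3}$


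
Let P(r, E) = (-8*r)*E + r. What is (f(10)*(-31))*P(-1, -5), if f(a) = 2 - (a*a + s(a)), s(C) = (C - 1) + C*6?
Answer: -212257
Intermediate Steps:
P(r, E) = r - 8*E*r (P(r, E) = -8*E*r + r = r - 8*E*r)
s(C) = -1 + 7*C (s(C) = (-1 + C) + 6*C = -1 + 7*C)
f(a) = 3 - a² - 7*a (f(a) = 2 - (a*a + (-1 + 7*a)) = 2 - (a² + (-1 + 7*a)) = 2 - (-1 + a² + 7*a) = 2 + (1 - a² - 7*a) = 3 - a² - 7*a)
(f(10)*(-31))*P(-1, -5) = ((3 - 1*10² - 7*10)*(-31))*(-(1 - 8*(-5))) = ((3 - 1*100 - 70)*(-31))*(-(1 + 40)) = ((3 - 100 - 70)*(-31))*(-1*41) = -167*(-31)*(-41) = 5177*(-41) = -212257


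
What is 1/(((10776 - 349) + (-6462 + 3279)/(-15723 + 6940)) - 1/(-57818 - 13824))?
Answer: 629231686/6561226835191 ≈ 9.5902e-5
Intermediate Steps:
1/(((10776 - 349) + (-6462 + 3279)/(-15723 + 6940)) - 1/(-57818 - 13824)) = 1/((10427 - 3183/(-8783)) - 1/(-71642)) = 1/((10427 - 3183*(-1/8783)) - 1*(-1/71642)) = 1/((10427 + 3183/8783) + 1/71642) = 1/(91583524/8783 + 1/71642) = 1/(6561226835191/629231686) = 629231686/6561226835191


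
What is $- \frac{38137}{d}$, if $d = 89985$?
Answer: $- \frac{38137}{89985} \approx -0.42382$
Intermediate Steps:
$- \frac{38137}{d} = - \frac{38137}{89985}$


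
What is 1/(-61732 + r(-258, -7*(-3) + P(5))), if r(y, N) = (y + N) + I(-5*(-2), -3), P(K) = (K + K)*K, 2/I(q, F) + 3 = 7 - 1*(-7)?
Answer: -11/681107 ≈ -1.6150e-5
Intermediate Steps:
I(q, F) = 2/11 (I(q, F) = 2/(-3 + (7 - 1*(-7))) = 2/(-3 + (7 + 7)) = 2/(-3 + 14) = 2/11)
P(K) = 2*K² (P(K) = (2*K)*K = 2*K²)
r(y, N) = 2/11 + N + y (r(y, N) = (y + N) + 2/11 = (N + y) + 2/11 = 2/11 + N + y)
1/(-61732 + r(-258, -7*(-3) + P(5))) = 1/(-61732 + (2/11 + (-7*(-3) + 2*5²) - 258)) = 1/(-61732 + (2/11 + (21 + 2*25) - 258)) = 1/(-61732 + (2/11 + (21 + 50) - 258)) = 1/(-61732 + (2/11 + 71 - 258)) = 1/(-61732 - 2055/11) = 1/(-681107/11) = -11/681107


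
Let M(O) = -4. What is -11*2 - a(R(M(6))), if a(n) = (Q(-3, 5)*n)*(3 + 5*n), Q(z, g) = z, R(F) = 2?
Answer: 56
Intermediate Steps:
a(n) = -3*n*(3 + 5*n) (a(n) = (-3*n)*(3 + 5*n) = -3*n*(3 + 5*n))
-11*2 - a(R(M(6))) = -11*2 - (-3)*2*(3 + 5*2) = -22 - (-3)*2*(3 + 10) = -22 - (-3)*2*13 = -22 - 1*(-78) = -22 + 78 = 56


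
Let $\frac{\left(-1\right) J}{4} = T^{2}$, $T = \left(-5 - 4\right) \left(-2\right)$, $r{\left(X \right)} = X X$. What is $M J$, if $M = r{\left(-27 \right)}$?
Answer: $-944784$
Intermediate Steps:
$r{\left(X \right)} = X^{2}$
$M = 729$ ($M = \left(-27\right)^{2} = 729$)
$T = 18$ ($T = \left(-9\right) \left(-2\right) = 18$)
$J = -1296$ ($J = - 4 \cdot 18^{2} = \left(-4\right) 324 = -1296$)
$M J = 729 \left(-1296\right) = -944784$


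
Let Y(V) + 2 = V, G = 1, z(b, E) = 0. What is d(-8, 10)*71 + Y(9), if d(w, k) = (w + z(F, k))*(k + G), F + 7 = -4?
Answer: -6241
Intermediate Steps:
F = -11 (F = -7 - 4 = -11)
d(w, k) = w*(1 + k) (d(w, k) = (w + 0)*(k + 1) = w*(1 + k))
Y(V) = -2 + V
d(-8, 10)*71 + Y(9) = -8*(1 + 10)*71 + (-2 + 9) = -8*11*71 + 7 = -88*71 + 7 = -6248 + 7 = -6241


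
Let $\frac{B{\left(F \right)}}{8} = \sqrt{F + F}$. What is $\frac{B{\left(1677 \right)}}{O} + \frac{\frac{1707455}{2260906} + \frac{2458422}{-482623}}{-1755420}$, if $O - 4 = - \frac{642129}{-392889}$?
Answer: $\frac{4734203995867}{1915453279347993960} + \frac{1047704 \sqrt{3354}}{737895} \approx 82.229$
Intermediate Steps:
$O = \frac{737895}{130963}$ ($O = 4 - \frac{642129}{-392889} = 4 - - \frac{214043}{130963} = 4 + \frac{214043}{130963} = \frac{737895}{130963} \approx 5.6344$)
$B{\left(F \right)} = 8 \sqrt{2} \sqrt{F}$ ($B{\left(F \right)} = 8 \sqrt{F + F} = 8 \sqrt{2 F} = 8 \sqrt{2} \sqrt{F}$)
$\frac{B{\left(1677 \right)}}{O} + \frac{\frac{1707455}{2260906} + \frac{2458422}{-482623}}{-1755420} = \frac{8 \sqrt{2} \sqrt{1677}}{\frac{737895}{130963}} + \frac{\frac{1707455}{2260906} + \frac{2458422}{-482623}}{-1755420} = 8 \sqrt{3354} \cdot \frac{130963}{737895} + \left(1707455 \cdot \frac{1}{2260906} + 2458422 \left(- \frac{1}{482623}\right)\right) \left(- \frac{1}{1755420}\right) = \frac{1047704 \sqrt{3354}}{737895} + \left(\frac{1707455}{2260906} - \frac{2458422}{482623}\right) \left(- \frac{1}{1755420}\right) = \frac{1047704 \sqrt{3354}}{737895} - - \frac{4734203995867}{1915453279347993960} = \frac{1047704 \sqrt{3354}}{737895} + \frac{4734203995867}{1915453279347993960} = \frac{4734203995867}{1915453279347993960} + \frac{1047704 \sqrt{3354}}{737895}$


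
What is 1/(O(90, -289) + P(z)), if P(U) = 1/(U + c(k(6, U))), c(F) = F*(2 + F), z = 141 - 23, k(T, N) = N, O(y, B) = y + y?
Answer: 14278/2570041 ≈ 0.0055556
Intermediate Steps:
O(y, B) = 2*y
z = 118
P(U) = 1/(U + U*(2 + U))
1/(O(90, -289) + P(z)) = 1/(2*90 + 1/(118*(3 + 118))) = 1/(180 + (1/118)/121) = 1/(180 + (1/118)*(1/121)) = 1/(180 + 1/14278) = 1/(2570041/14278) = 14278/2570041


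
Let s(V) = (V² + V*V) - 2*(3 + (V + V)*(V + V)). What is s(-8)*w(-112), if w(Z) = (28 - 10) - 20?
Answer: 780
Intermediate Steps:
w(Z) = -2 (w(Z) = 18 - 20 = -2)
s(V) = -6 - 6*V² (s(V) = (V² + V²) - 2*(3 + (2*V)*(2*V)) = 2*V² - 2*(3 + 4*V²) = 2*V² + (-6 - 8*V²) = -6 - 6*V²)
s(-8)*w(-112) = (-6 - 6*(-8)²)*(-2) = (-6 - 6*64)*(-2) = (-6 - 384)*(-2) = -390*(-2) = 780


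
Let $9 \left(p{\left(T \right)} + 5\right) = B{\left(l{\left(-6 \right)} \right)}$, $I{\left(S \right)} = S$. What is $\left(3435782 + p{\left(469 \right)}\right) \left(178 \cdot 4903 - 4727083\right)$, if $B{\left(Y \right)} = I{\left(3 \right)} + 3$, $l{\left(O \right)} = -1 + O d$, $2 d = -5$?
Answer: $-13242686213739$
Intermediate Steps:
$d = - \frac{5}{2}$ ($d = \frac{1}{2} \left(-5\right) = - \frac{5}{2} \approx -2.5$)
$l{\left(O \right)} = -1 - \frac{5 O}{2}$ ($l{\left(O \right)} = -1 + O \left(- \frac{5}{2}\right) = -1 - \frac{5 O}{2}$)
$B{\left(Y \right)} = 6$ ($B{\left(Y \right)} = 3 + 3 = 6$)
$p{\left(T \right)} = - \frac{13}{3}$ ($p{\left(T \right)} = -5 + \frac{1}{9} \cdot 6 = -5 + \frac{2}{3} = - \frac{13}{3}$)
$\left(3435782 + p{\left(469 \right)}\right) \left(178 \cdot 4903 - 4727083\right) = \left(3435782 - \frac{13}{3}\right) \left(178 \cdot 4903 - 4727083\right) = \frac{10307333 \left(872734 - 4727083\right)}{3} = \frac{10307333}{3} \left(-3854349\right) = -13242686213739$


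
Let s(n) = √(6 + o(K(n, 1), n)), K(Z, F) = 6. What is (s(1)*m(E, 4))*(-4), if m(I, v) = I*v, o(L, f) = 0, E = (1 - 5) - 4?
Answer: 128*√6 ≈ 313.53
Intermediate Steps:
E = -8 (E = -4 - 4 = -8)
s(n) = √6 (s(n) = √(6 + 0) = √6)
(s(1)*m(E, 4))*(-4) = (√6*(-8*4))*(-4) = (√6*(-32))*(-4) = -32*√6*(-4) = 128*√6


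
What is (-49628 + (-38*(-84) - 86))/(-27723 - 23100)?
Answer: 46522/50823 ≈ 0.91537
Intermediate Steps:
(-49628 + (-38*(-84) - 86))/(-27723 - 23100) = (-49628 + (3192 - 86))/(-50823) = (-49628 + 3106)*(-1/50823) = -46522*(-1/50823) = 46522/50823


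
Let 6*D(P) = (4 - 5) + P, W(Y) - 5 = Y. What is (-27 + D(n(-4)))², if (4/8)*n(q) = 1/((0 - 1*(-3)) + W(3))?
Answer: 356409/484 ≈ 736.38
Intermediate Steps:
W(Y) = 5 + Y
n(q) = 2/11 (n(q) = 2/((0 - 1*(-3)) + (5 + 3)) = 2/((0 + 3) + 8) = 2/(3 + 8) = 2/11)
D(P) = -⅙ + P/6 (D(P) = ((4 - 5) + P)/6 = (-1 + P)/6 = -⅙ + P/6)
(-27 + D(n(-4)))² = (-27 + (-⅙ + (⅙)*(2/11)))² = (-27 + (-⅙ + 1/33))² = (-27 - 3/22)² = (-597/22)² = 356409/484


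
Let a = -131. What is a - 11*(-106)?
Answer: 1035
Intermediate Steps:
a - 11*(-106) = -131 - 11*(-106) = -131 + 1166 = 1035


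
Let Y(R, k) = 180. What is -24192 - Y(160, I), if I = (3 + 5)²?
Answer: -24372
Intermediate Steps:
I = 64 (I = 8² = 64)
-24192 - Y(160, I) = -24192 - 1*180 = -24192 - 180 = -24372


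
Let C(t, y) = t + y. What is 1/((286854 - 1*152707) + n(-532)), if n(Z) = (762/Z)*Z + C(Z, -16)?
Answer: 1/134361 ≈ 7.4426e-6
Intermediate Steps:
n(Z) = 746 + Z (n(Z) = (762/Z)*Z + (Z - 16) = 762 + (-16 + Z) = 746 + Z)
1/((286854 - 1*152707) + n(-532)) = 1/((286854 - 1*152707) + (746 - 532)) = 1/((286854 - 152707) + 214) = 1/(134147 + 214) = 1/134361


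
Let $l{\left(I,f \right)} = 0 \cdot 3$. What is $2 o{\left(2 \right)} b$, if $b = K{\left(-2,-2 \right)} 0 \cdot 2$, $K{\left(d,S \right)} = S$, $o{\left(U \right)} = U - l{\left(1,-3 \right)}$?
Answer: $0$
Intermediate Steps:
$l{\left(I,f \right)} = 0$
$o{\left(U \right)} = U$ ($o{\left(U \right)} = U - 0 = U + 0 = U$)
$b = 0$ ($b = \left(-2\right) 0 \cdot 2 = 0 \cdot 2 = 0$)
$2 o{\left(2 \right)} b = 2 \cdot 2 \cdot 0 = 4 \cdot 0 = 0$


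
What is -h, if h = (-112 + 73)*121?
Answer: 4719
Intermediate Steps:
h = -4719 (h = -39*121 = -4719)
-h = -1*(-4719) = 4719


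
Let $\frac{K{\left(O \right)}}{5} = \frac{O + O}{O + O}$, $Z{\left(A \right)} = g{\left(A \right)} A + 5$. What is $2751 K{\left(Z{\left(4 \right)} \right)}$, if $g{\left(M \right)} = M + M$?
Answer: $13755$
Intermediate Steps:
$g{\left(M \right)} = 2 M$
$Z{\left(A \right)} = 5 + 2 A^{2}$ ($Z{\left(A \right)} = 2 A A + 5 = 2 A^{2} + 5 = 5 + 2 A^{2}$)
$K{\left(O \right)} = 5$ ($K{\left(O \right)} = 5 \frac{O + O}{O + O} = 5 \frac{2 O}{2 O} = 5 \cdot 2 O \frac{1}{2 O} = 5 \cdot 1 = 5$)
$2751 K{\left(Z{\left(4 \right)} \right)} = 2751 \cdot 5 = 13755$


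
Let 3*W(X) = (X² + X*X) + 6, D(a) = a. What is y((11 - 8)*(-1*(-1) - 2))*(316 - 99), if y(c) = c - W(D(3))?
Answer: -2387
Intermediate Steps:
W(X) = 2 + 2*X²/3 (W(X) = ((X² + X*X) + 6)/3 = ((X² + X²) + 6)/3 = (2*X² + 6)/3 = (6 + 2*X²)/3 = 2 + 2*X²/3)
y(c) = -8 + c (y(c) = c - (2 + (⅔)*3²) = c - (2 + (⅔)*9) = c - (2 + 6) = c - 1*8 = c - 8 = -8 + c)
y((11 - 8)*(-1*(-1) - 2))*(316 - 99) = (-8 + (11 - 8)*(-1*(-1) - 2))*(316 - 99) = (-8 + 3*(1 - 2))*217 = (-8 + 3*(-1))*217 = (-8 - 3)*217 = -11*217 = -2387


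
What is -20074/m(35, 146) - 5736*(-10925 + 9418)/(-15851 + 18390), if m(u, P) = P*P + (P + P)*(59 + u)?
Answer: 210736230121/61905898 ≈ 3404.1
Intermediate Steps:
m(u, P) = P² + 2*P*(59 + u) (m(u, P) = P² + (2*P)*(59 + u) = P² + 2*P*(59 + u))
-20074/m(35, 146) - 5736*(-10925 + 9418)/(-15851 + 18390) = -20074*1/(146*(118 + 146 + 2*35)) - 5736*(-10925 + 9418)/(-15851 + 18390) = -20074*1/(146*(118 + 146 + 70)) - 5736/(2539/(-1507)) = -20074/(146*334) - 5736/(2539*(-1/1507)) = -20074/48764 - 5736/(-2539/1507) = -20074*1/48764 - 5736*(-1507/2539) = -10037/24382 + 8644152/2539 = 210736230121/61905898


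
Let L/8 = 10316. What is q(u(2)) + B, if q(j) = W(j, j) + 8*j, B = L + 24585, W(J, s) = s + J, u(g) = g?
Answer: 107133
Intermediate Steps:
L = 82528 (L = 8*10316 = 82528)
W(J, s) = J + s
B = 107113 (B = 82528 + 24585 = 107113)
q(j) = 10*j (q(j) = (j + j) + 8*j = 2*j + 8*j = 10*j)
q(u(2)) + B = 10*2 + 107113 = 20 + 107113 = 107133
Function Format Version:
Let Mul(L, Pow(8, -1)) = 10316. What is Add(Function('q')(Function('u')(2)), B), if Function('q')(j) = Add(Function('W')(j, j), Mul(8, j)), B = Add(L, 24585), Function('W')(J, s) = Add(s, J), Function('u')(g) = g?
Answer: 107133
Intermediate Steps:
L = 82528 (L = Mul(8, 10316) = 82528)
Function('W')(J, s) = Add(J, s)
B = 107113 (B = Add(82528, 24585) = 107113)
Function('q')(j) = Mul(10, j) (Function('q')(j) = Add(Add(j, j), Mul(8, j)) = Add(Mul(2, j), Mul(8, j)) = Mul(10, j))
Add(Function('q')(Function('u')(2)), B) = Add(Mul(10, 2), 107113) = Add(20, 107113) = 107133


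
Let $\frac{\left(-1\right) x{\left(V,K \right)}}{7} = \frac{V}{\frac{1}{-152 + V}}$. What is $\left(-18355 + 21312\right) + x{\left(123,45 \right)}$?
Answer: $27926$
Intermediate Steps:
$x{\left(V,K \right)} = - 7 V \left(-152 + V\right)$ ($x{\left(V,K \right)} = - 7 \frac{V}{\frac{1}{-152 + V}} = - 7 V \left(-152 + V\right)$)
$\left(-18355 + 21312\right) + x{\left(123,45 \right)} = \left(-18355 + 21312\right) + 7 \cdot 123 \left(152 - 123\right) = 2957 + 7 \cdot 123 \left(152 - 123\right) = 2957 + 7 \cdot 123 \cdot 29 = 2957 + 24969 = 27926$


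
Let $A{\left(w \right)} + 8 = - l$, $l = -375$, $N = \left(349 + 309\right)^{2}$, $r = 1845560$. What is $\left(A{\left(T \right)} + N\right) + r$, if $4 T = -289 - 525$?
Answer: $2278891$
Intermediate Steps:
$T = - \frac{407}{2}$ ($T = \frac{-289 - 525}{4} = \frac{1}{4} \left(-814\right) = - \frac{407}{2} \approx -203.5$)
$N = 432964$ ($N = 658^{2} = 432964$)
$A{\left(w \right)} = 367$ ($A{\left(w \right)} = -8 - -375 = -8 + 375 = 367$)
$\left(A{\left(T \right)} + N\right) + r = \left(367 + 432964\right) + 1845560 = 433331 + 1845560 = 2278891$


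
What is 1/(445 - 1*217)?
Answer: 1/228 ≈ 0.0043860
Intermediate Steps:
1/(445 - 1*217) = 1/(445 - 217) = 1/228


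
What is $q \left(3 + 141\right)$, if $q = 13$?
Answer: $1872$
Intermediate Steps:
$q \left(3 + 141\right) = 13 \left(3 + 141\right) = 13 \cdot 144 = 1872$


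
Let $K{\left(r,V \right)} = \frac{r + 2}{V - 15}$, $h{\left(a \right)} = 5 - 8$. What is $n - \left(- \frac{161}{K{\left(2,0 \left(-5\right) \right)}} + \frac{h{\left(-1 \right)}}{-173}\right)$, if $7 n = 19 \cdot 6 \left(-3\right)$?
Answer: $- \frac{3161313}{4844} \approx -652.62$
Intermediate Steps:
$n = - \frac{342}{7}$ ($n = \frac{19 \cdot 6 \left(-3\right)}{7} = \frac{19 \left(-18\right)}{7} = \frac{1}{7} \left(-342\right) = - \frac{342}{7} \approx -48.857$)
$h{\left(a \right)} = -3$ ($h{\left(a \right)} = 5 - 8 = -3$)
$K{\left(r,V \right)} = \frac{2 + r}{-15 + V}$
$n - \left(- \frac{161}{K{\left(2,0 \left(-5\right) \right)}} + \frac{h{\left(-1 \right)}}{-173}\right) = - \frac{342}{7} - \left(- \frac{161}{\frac{1}{-15 + 0 \left(-5\right)} \left(2 + 2\right)} - \frac{3}{-173}\right) = - \frac{342}{7} - \left(- \frac{161}{\frac{1}{-15 + 0} \cdot 4} - - \frac{3}{173}\right) = - \frac{342}{7} - \left(- \frac{161}{\frac{1}{-15} \cdot 4} + \frac{3}{173}\right) = - \frac{342}{7} - \left(- \frac{161}{\left(- \frac{1}{15}\right) 4} + \frac{3}{173}\right) = - \frac{342}{7} - \left(- \frac{161}{- \frac{4}{15}} + \frac{3}{173}\right) = - \frac{342}{7} - \left(\left(-161\right) \left(- \frac{15}{4}\right) + \frac{3}{173}\right) = - \frac{342}{7} - \left(\frac{2415}{4} + \frac{3}{173}\right) = - \frac{342}{7} - \frac{417807}{692} = - \frac{3161313}{4844}$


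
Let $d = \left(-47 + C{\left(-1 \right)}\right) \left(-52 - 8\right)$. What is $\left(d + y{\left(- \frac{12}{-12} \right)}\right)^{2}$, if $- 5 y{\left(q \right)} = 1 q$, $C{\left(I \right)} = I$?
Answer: $\frac{207331201}{25} \approx 8.2932 \cdot 10^{6}$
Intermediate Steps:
$y{\left(q \right)} = - \frac{q}{5}$ ($y{\left(q \right)} = - \frac{1 q}{5} = - \frac{q}{5}$)
$d = 2880$ ($d = \left(-47 - 1\right) \left(-52 - 8\right) = \left(-48\right) \left(-60\right) = 2880$)
$\left(d + y{\left(- \frac{12}{-12} \right)}\right)^{2} = \left(2880 - \frac{\left(-12\right) \frac{1}{-12}}{5}\right)^{2} = \left(2880 - \frac{\left(-12\right) \left(- \frac{1}{12}\right)}{5}\right)^{2} = \left(2880 - \frac{1}{5}\right)^{2} = \left(\frac{14399}{5}\right)^{2} = \frac{207331201}{25}$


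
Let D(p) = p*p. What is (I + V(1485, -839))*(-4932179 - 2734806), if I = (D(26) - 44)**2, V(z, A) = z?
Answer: -3073763289365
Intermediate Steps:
D(p) = p**2
I = 399424 (I = (26**2 - 44)**2 = (676 - 44)**2 = 632**2 = 399424)
(I + V(1485, -839))*(-4932179 - 2734806) = (399424 + 1485)*(-4932179 - 2734806) = 400909*(-7666985) = -3073763289365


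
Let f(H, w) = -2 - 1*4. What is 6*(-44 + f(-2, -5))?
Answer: -300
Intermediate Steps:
f(H, w) = -6 (f(H, w) = -2 - 4 = -6)
6*(-44 + f(-2, -5)) = 6*(-44 - 6) = 6*(-50) = -300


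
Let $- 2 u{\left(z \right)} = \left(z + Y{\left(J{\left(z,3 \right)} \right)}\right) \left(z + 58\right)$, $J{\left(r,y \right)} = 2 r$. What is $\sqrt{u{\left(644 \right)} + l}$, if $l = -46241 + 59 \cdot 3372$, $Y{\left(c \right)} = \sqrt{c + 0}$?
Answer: $\sqrt{-73337 - 702 \sqrt{322}} \approx 293.15 i$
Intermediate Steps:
$Y{\left(c \right)} = \sqrt{c}$
$u{\left(z \right)} = - \frac{\left(58 + z\right) \left(z + \sqrt{2} \sqrt{z}\right)}{2}$ ($u{\left(z \right)} = - \frac{\left(z + \sqrt{2 z}\right) \left(z + 58\right)}{2} = - \frac{\left(z + \sqrt{2} \sqrt{z}\right) \left(58 + z\right)}{2} = - \frac{\left(58 + z\right) \left(z + \sqrt{2} \sqrt{z}\right)}{2}$)
$l = 152707$ ($l = -46241 + 198948 = 152707$)
$\sqrt{u{\left(644 \right)} + l} = \sqrt{\left(\left(-29\right) 644 - \frac{644^{2}}{2} - 29 \sqrt{2} \sqrt{644} - \frac{\sqrt{2} \cdot 644^{\frac{3}{2}}}{2}\right) + 152707} = \sqrt{\left(-18676 - 207368 - 29 \sqrt{2} \cdot 2 \sqrt{161} - \frac{\sqrt{2} \cdot 1288 \sqrt{161}}{2}\right) + 152707} = \sqrt{\left(-18676 - 207368 - 58 \sqrt{322} - 644 \sqrt{322}\right) + 152707} = \sqrt{\left(-226044 - 702 \sqrt{322}\right) + 152707} = \sqrt{-73337 - 702 \sqrt{322}}$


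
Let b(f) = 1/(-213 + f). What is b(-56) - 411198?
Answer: -110612263/269 ≈ -4.1120e+5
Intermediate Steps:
b(-56) - 411198 = 1/(-213 - 56) - 411198 = 1/(-269) - 411198 = -1/269 - 411198 = -110612263/269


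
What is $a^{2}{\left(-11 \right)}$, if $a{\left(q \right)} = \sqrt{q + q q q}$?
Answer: $-1342$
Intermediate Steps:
$a{\left(q \right)} = \sqrt{q + q^{3}}$ ($a{\left(q \right)} = \sqrt{q + q^{2} q} = \sqrt{q + q^{3}}$)
$a^{2}{\left(-11 \right)} = \left(\sqrt{-11 + \left(-11\right)^{3}}\right)^{2} = \left(\sqrt{-11 - 1331}\right)^{2} = \left(\sqrt{-1342}\right)^{2} = \left(i \sqrt{1342}\right)^{2} = -1342$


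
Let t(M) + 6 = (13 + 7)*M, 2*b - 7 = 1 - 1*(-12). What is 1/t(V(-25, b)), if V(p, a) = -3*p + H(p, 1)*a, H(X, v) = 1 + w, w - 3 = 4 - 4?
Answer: 1/2294 ≈ 0.00043592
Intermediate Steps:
w = 3 (w = 3 + (4 - 4) = 3 + 0 = 3)
b = 10 (b = 7/2 + (1 - 1*(-12))/2 = 7/2 + (1 + 12)/2 = 7/2 + (½)*13 = 7/2 + 13/2 = 10)
H(X, v) = 4 (H(X, v) = 1 + 3 = 4)
V(p, a) = -3*p + 4*a
t(M) = -6 + 20*M (t(M) = -6 + (13 + 7)*M = -6 + 20*M)
1/t(V(-25, b)) = 1/(-6 + 20*(-3*(-25) + 4*10)) = 1/(-6 + 20*(75 + 40)) = 1/(-6 + 20*115) = 1/(-6 + 2300) = 1/2294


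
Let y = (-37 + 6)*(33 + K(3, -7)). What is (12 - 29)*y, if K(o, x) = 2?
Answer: 18445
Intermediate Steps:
y = -1085 (y = (-37 + 6)*(33 + 2) = -31*35 = -1085)
(12 - 29)*y = (12 - 29)*(-1085) = -17*(-1085) = 18445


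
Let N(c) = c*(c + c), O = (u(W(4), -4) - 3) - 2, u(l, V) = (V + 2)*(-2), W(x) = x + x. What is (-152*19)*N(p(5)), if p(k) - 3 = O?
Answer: -23104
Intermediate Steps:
W(x) = 2*x
u(l, V) = -4 - 2*V (u(l, V) = (2 + V)*(-2) = -4 - 2*V)
O = -1 (O = ((-4 - 2*(-4)) - 3) - 2 = ((-4 + 8) - 3) - 2 = (4 - 3) - 2 = 1 - 2 = -1)
p(k) = 2 (p(k) = 3 - 1 = 2)
N(c) = 2*c**2 (N(c) = c*(2*c) = 2*c**2)
(-152*19)*N(p(5)) = (-152*19)*(2*2**2) = -5776*4 = -2888*8 = -23104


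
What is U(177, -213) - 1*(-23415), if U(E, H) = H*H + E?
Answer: 68961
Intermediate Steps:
U(E, H) = E + H² (U(E, H) = H² + E = E + H²)
U(177, -213) - 1*(-23415) = (177 + (-213)²) - 1*(-23415) = (177 + 45369) + 23415 = 45546 + 23415 = 68961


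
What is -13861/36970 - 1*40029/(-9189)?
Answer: 450834467/113239110 ≈ 3.9813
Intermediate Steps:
-13861/36970 - 1*40029/(-9189) = -13861*1/36970 - 40029*(-1/9189) = -13861/36970 + 13343/3063 = 450834467/113239110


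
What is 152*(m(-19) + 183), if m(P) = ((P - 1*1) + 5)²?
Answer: 62016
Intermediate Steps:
m(P) = (4 + P)² (m(P) = ((P - 1) + 5)² = ((-1 + P) + 5)² = (4 + P)²)
152*(m(-19) + 183) = 152*((4 - 19)² + 183) = 152*((-15)² + 183) = 152*(225 + 183) = 152*408 = 62016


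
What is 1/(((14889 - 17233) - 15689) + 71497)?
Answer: 1/53464 ≈ 1.8704e-5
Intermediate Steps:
1/(((14889 - 17233) - 15689) + 71497) = 1/((-2344 - 15689) + 71497) = 1/(-18033 + 71497) = 1/53464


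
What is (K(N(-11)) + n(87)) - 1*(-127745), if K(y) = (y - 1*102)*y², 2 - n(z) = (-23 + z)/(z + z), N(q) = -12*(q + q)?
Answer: 993409381/87 ≈ 1.1418e+7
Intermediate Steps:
N(q) = -24*q
n(z) = 2 - (-23 + z)/(2*z) (n(z) = 2 - (-23 + z)/(z + z) = 2 - (-23 + z)/(2*z))
K(y) = y²*(-102 + y) (K(y) = (y - 102)*y² = (-102 + y)*y² = y²*(-102 + y))
(K(N(-11)) + n(87)) - 1*(-127745) = ((-24*(-11))²*(-102 - 24*(-11)) + (½)*(23 + 3*87)/87) - 1*(-127745) = (264²*(-102 + 264) + (½)*(1/87)*(23 + 261)) + 127745 = (69696*162 + (½)*(1/87)*284) + 127745 = (11290752 + 142/87) + 127745 = 982295566/87 + 127745 = 993409381/87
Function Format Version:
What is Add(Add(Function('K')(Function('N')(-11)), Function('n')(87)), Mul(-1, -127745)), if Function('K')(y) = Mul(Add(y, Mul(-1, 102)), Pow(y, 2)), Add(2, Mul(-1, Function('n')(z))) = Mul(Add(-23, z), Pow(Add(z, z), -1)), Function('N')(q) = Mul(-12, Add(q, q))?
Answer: Rational(993409381, 87) ≈ 1.1418e+7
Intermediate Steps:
Function('N')(q) = Mul(-24, q) (Function('N')(q) = Mul(-12, Mul(2, q)) = Mul(-24, q))
Function('n')(z) = Add(2, Mul(Rational(-1, 2), Pow(z, -1), Add(-23, z))) (Function('n')(z) = Add(2, Mul(-1, Mul(Add(-23, z), Pow(Add(z, z), -1)))) = Add(2, Mul(-1, Mul(Add(-23, z), Pow(Mul(2, z), -1)))) = Add(2, Mul(-1, Mul(Add(-23, z), Mul(Rational(1, 2), Pow(z, -1))))) = Add(2, Mul(-1, Mul(Rational(1, 2), Pow(z, -1), Add(-23, z)))) = Add(2, Mul(Rational(-1, 2), Pow(z, -1), Add(-23, z))))
Function('K')(y) = Mul(Pow(y, 2), Add(-102, y)) (Function('K')(y) = Mul(Add(y, -102), Pow(y, 2)) = Mul(Add(-102, y), Pow(y, 2)) = Mul(Pow(y, 2), Add(-102, y)))
Add(Add(Function('K')(Function('N')(-11)), Function('n')(87)), Mul(-1, -127745)) = Add(Add(Mul(Pow(Mul(-24, -11), 2), Add(-102, Mul(-24, -11))), Mul(Rational(1, 2), Pow(87, -1), Add(23, Mul(3, 87)))), Mul(-1, -127745)) = Add(Add(Mul(Pow(264, 2), Add(-102, 264)), Mul(Rational(1, 2), Rational(1, 87), Add(23, 261))), 127745) = Add(Add(Mul(69696, 162), Mul(Rational(1, 2), Rational(1, 87), 284)), 127745) = Add(Add(11290752, Rational(142, 87)), 127745) = Add(Rational(982295566, 87), 127745) = Rational(993409381, 87)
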